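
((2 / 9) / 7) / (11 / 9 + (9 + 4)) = 1 / 448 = 0.00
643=643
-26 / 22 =-13 / 11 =-1.18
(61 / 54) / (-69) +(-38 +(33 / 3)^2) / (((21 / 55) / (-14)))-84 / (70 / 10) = -11384233 / 3726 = -3055.35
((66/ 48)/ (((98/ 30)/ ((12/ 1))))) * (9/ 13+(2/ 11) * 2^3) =10.84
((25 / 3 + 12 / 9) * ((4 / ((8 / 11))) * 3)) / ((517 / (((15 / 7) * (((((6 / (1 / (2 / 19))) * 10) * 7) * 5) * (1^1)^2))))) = 146.14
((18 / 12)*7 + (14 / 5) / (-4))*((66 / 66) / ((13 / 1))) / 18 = 49 / 1170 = 0.04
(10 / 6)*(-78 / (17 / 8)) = -61.18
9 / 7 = 1.29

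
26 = 26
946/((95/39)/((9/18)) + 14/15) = 92235/566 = 162.96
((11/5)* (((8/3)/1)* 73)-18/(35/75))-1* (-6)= 41548/105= 395.70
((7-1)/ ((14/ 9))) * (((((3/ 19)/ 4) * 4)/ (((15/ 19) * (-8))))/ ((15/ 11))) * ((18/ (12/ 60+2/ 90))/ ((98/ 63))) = -72171/ 19600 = -3.68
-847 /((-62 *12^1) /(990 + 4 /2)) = 3388 /3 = 1129.33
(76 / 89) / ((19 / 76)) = 304 / 89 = 3.42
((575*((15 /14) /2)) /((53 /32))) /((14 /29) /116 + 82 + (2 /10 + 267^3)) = 580290000 /59388938803957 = 0.00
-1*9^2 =-81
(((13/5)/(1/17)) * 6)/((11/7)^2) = 64974/605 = 107.40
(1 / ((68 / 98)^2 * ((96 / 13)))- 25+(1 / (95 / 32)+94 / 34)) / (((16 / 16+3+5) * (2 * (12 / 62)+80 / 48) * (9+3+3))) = -7065024403 / 90614678400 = -0.08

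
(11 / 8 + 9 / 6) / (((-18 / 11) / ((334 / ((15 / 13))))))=-549263 / 1080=-508.58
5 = 5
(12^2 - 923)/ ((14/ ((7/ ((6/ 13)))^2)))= -12799.40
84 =84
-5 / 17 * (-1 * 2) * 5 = 50 / 17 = 2.94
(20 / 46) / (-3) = -10 / 69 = -0.14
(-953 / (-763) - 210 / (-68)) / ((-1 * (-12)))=112517 / 311304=0.36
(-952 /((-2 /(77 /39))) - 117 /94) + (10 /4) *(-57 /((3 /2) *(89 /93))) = 273835415 /326274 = 839.28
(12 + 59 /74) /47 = 947 /3478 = 0.27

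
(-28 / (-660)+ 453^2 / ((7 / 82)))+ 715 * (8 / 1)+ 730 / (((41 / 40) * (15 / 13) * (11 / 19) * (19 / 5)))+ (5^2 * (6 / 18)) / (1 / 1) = 38040047268 / 15785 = 2409885.79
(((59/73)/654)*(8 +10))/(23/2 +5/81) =28674/14903461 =0.00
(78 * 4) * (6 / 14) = 936 / 7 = 133.71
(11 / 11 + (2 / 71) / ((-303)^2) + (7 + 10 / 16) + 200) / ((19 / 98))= 533084460643 / 495401364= 1076.07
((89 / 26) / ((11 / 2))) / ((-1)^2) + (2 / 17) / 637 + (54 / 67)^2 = 680250755 / 534725191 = 1.27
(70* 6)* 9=3780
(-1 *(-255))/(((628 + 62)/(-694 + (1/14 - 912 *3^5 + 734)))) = -52735071/644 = -81886.76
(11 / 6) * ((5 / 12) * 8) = 55 / 9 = 6.11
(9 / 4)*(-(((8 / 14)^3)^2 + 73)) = -77332257 / 470596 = -164.33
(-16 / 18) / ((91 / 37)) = -296 / 819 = -0.36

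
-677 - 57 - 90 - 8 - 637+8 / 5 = -7337 / 5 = -1467.40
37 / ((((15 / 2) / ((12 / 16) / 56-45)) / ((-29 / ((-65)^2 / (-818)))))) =-1474120663 / 1183000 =-1246.09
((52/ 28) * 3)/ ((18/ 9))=39/ 14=2.79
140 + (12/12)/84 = 11761/84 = 140.01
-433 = -433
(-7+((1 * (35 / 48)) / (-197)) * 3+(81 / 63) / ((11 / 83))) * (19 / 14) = 12405499 / 3397856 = 3.65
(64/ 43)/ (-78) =-32/ 1677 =-0.02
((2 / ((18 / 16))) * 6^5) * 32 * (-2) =-884736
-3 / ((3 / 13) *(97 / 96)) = -1248 / 97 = -12.87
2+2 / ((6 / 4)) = 10 / 3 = 3.33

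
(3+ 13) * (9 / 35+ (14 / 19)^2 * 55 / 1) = 481.90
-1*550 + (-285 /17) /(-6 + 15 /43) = -753265 /1377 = -547.03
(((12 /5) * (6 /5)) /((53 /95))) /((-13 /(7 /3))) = -3192 /3445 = -0.93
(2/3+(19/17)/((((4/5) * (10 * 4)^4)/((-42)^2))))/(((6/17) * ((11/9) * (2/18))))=156898233/11264000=13.93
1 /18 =0.06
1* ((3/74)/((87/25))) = 25/2146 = 0.01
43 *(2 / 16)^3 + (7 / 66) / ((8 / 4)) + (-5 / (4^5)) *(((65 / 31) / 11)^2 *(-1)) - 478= -170699873791 / 357215232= -477.86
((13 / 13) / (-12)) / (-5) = 1 / 60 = 0.02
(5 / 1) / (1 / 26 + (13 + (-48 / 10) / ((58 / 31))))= 18850 / 39483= 0.48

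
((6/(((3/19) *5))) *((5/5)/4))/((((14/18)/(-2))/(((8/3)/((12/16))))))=-608/35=-17.37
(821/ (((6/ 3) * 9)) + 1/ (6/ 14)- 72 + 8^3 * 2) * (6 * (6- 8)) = -35998/ 3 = -11999.33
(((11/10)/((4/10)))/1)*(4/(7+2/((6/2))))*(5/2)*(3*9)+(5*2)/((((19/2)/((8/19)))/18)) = 1740735/16606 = 104.83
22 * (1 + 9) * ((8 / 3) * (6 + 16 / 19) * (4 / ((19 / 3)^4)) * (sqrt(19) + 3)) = 73.44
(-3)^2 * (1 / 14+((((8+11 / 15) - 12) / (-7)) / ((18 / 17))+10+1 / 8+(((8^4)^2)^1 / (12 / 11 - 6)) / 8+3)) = -1076503661 / 280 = -3844655.93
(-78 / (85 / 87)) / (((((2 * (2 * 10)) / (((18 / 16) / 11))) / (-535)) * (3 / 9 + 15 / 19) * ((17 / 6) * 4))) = 558735489 / 65105920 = 8.58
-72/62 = -36/31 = -1.16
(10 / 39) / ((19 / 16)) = 160 / 741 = 0.22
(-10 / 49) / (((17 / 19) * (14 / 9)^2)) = -7695 / 81634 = -0.09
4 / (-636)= -0.01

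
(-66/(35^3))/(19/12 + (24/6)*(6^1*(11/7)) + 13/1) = -792/26907125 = -0.00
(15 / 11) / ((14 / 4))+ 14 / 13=1468 / 1001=1.47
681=681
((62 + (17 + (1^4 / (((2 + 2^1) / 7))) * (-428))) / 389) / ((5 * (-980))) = 67 / 190610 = 0.00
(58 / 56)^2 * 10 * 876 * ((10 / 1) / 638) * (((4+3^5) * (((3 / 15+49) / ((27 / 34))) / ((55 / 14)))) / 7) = 1457842412 / 17787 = 81961.12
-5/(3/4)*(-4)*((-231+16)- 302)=-41360/3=-13786.67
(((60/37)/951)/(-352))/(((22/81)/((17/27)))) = -255/22707344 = -0.00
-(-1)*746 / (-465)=-746 / 465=-1.60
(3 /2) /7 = 0.21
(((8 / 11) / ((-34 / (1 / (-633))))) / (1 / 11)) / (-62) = -2 / 333591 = -0.00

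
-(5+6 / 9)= -17 / 3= -5.67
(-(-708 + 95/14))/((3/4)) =19634/21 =934.95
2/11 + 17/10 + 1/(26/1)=1373/715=1.92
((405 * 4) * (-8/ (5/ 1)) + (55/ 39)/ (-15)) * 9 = -303275/ 13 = -23328.85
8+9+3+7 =27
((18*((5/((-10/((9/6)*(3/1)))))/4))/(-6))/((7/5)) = 135/112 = 1.21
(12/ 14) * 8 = 48/ 7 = 6.86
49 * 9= 441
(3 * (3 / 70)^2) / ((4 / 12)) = 81 / 4900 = 0.02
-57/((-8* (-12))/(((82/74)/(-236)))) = 779/279424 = 0.00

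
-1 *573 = -573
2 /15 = 0.13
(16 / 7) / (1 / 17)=272 / 7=38.86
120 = 120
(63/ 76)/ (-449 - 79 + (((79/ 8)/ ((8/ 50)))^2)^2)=16515072/ 289072113107443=0.00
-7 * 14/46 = -49/23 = -2.13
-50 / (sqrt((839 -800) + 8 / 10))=-7.93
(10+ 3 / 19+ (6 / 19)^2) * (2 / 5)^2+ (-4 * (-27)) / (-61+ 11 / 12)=-1016948 / 6507025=-0.16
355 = 355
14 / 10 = 7 / 5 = 1.40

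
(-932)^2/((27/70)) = 60803680/27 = 2251988.15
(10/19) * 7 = 3.68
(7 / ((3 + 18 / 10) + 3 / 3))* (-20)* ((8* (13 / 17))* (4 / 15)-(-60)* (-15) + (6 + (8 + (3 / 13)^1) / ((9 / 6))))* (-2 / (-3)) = 91467040 / 6409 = 14271.66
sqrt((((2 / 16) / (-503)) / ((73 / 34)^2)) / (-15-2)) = sqrt(17102) / 73438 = 0.00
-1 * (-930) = 930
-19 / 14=-1.36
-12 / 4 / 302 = -3 / 302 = -0.01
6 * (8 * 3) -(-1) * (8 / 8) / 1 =145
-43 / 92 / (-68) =43 / 6256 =0.01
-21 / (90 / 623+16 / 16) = -13083 / 713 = -18.35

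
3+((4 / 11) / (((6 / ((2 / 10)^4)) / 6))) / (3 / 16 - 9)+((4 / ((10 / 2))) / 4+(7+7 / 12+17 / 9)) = 12.67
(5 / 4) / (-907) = -5 / 3628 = -0.00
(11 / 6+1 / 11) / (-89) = -127 / 5874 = -0.02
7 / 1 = 7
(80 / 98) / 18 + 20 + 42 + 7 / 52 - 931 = -19923781 / 22932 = -868.82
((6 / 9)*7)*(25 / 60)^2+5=5.81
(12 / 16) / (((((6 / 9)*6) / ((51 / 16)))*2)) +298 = 152729 / 512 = 298.30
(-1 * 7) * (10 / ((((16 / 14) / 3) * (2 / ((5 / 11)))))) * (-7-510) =172725 / 8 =21590.62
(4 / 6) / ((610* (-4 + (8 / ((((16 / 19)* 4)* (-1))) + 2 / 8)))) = -8 / 44835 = -0.00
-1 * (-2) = 2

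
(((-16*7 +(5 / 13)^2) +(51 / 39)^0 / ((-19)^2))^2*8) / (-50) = -186257750026384 / 93052452025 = -2001.64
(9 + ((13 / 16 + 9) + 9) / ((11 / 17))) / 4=6701 / 704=9.52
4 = 4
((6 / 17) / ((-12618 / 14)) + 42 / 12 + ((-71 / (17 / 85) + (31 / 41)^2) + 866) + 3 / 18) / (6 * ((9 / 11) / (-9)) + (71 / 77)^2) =61196129358595 / 36198685939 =1690.56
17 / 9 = 1.89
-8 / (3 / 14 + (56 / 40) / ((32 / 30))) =-896 / 171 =-5.24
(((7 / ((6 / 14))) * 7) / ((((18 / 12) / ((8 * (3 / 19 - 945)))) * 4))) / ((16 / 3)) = -513128 / 19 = -27006.74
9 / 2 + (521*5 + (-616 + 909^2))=1656549 / 2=828274.50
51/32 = 1.59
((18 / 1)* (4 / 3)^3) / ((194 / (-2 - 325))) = -6976 / 97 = -71.92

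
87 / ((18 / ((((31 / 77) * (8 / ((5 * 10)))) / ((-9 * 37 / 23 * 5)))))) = -41354 / 9615375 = -0.00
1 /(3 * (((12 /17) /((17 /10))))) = 289 /360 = 0.80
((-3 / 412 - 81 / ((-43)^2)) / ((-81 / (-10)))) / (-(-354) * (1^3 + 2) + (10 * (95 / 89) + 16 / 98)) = -282876265 / 48115820548872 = -0.00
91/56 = 13/8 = 1.62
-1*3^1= -3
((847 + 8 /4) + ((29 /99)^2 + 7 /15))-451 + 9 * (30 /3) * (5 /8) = 454.80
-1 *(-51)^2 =-2601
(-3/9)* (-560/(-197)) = -560/591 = -0.95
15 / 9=5 / 3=1.67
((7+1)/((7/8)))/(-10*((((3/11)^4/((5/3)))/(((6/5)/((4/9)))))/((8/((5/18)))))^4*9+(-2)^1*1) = -6022722992678130286592/1317470654648341197067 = -4.57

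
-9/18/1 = -1/2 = -0.50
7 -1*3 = 4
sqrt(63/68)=3 * sqrt(119)/34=0.96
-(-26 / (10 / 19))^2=-61009 / 25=-2440.36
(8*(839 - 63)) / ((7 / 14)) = 12416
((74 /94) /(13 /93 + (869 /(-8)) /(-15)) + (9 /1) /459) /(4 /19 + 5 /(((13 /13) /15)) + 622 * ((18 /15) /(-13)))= 1140345895 /160723229319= 0.01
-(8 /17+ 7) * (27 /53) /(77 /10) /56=-17145 /1942556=-0.01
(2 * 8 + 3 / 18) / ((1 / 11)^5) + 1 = 15621953 / 6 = 2603658.83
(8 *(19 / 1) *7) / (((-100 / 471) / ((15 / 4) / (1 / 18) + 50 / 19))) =-1757301 / 5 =-351460.20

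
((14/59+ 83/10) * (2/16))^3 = 1.22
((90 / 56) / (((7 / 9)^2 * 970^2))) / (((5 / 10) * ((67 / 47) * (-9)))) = -3807 / 8649129160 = -0.00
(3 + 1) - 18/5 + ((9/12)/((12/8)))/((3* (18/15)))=97/180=0.54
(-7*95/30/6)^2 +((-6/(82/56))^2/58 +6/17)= 15349445845/1074037968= 14.29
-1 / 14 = -0.07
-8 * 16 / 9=-128 / 9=-14.22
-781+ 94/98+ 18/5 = -190228/245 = -776.44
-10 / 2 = -5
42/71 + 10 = 752/71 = 10.59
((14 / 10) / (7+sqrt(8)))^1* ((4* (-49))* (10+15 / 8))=-45619 / 82+6517* sqrt(2) / 41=-331.54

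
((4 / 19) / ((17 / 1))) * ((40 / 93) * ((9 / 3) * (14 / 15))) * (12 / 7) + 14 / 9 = 142486 / 90117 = 1.58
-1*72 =-72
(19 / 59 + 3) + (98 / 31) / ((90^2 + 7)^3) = 3237414326343050 / 974527781907647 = 3.32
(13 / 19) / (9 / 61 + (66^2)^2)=793 / 21991719195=0.00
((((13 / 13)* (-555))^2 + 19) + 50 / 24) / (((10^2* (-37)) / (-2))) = 3696553 / 22200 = 166.51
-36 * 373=-13428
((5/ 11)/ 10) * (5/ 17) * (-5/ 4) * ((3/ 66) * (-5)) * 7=875/ 32912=0.03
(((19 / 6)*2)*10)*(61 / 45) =2318 / 27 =85.85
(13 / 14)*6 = 5.57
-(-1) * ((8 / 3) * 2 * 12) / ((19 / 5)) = 320 / 19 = 16.84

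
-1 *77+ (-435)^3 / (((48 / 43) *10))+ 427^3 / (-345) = -7599603.89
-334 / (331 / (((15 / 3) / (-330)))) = 167 / 10923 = 0.02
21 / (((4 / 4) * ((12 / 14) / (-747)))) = -36603 / 2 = -18301.50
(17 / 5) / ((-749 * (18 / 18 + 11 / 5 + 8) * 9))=-0.00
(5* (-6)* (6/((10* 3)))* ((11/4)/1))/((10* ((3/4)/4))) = -44/5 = -8.80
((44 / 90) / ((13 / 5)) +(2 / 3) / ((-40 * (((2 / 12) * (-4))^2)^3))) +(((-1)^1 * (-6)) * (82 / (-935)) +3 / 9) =-5452021 / 28005120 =-0.19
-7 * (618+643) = -8827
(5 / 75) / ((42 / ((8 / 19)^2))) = 32 / 113715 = 0.00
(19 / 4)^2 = 361 / 16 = 22.56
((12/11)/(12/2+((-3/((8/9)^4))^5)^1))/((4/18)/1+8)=-20752587082923245568/399863279083979798344103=-0.00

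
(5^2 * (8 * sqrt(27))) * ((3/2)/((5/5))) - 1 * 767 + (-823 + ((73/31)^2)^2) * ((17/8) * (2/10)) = -20385918247/18470420 + 900 * sqrt(3) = 455.14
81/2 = 40.50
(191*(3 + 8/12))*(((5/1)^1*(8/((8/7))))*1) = 73535/3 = 24511.67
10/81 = 0.12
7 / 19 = 0.37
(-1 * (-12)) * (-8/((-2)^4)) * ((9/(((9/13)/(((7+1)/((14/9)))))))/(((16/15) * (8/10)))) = -26325/56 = -470.09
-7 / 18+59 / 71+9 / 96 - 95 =-1931603 / 20448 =-94.46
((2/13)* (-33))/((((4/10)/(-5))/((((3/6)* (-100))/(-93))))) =13750/403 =34.12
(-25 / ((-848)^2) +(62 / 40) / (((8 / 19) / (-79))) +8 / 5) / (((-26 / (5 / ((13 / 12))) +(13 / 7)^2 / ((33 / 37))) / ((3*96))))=15133547184525 / 320911396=47158.02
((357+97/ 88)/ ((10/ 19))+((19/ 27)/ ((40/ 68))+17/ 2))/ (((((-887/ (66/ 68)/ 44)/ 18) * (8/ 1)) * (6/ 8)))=-180362083/ 1809480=-99.68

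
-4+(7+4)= 7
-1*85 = -85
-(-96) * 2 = 192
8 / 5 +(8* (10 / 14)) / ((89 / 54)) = 15784 / 3115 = 5.07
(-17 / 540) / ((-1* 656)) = 17 / 354240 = 0.00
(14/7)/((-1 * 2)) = -1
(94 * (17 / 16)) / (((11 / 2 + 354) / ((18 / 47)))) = 153 / 1438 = 0.11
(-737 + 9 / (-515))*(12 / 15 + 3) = -7211716 / 2575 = -2800.67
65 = 65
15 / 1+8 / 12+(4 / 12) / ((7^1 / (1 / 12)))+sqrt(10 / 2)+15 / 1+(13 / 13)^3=33.91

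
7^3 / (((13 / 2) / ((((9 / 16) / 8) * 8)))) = 3087 / 104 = 29.68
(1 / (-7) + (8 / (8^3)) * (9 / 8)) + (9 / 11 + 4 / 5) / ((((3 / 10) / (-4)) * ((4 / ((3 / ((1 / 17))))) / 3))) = -32540491 / 39424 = -825.40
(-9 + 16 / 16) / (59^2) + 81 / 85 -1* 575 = -169852594 / 295885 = -574.05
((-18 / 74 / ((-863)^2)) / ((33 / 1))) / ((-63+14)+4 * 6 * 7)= -3 / 36071396977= -0.00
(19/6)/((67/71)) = 1349/402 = 3.36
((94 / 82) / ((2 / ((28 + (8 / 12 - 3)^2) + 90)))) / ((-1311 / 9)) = -52217 / 107502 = -0.49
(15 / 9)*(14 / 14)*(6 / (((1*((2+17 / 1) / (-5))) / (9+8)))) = -44.74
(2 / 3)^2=0.44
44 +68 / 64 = 45.06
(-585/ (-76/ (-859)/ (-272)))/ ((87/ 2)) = 22780680/ 551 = 41344.25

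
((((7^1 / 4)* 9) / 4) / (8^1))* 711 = 44793 / 128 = 349.95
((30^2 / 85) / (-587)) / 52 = -45 / 129727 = -0.00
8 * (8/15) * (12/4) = 64/5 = 12.80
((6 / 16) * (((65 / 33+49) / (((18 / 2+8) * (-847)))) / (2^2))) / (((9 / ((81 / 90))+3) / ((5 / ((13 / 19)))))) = -79895 / 428283856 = -0.00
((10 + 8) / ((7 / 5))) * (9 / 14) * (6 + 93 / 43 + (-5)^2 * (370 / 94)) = 87225660 / 99029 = 880.81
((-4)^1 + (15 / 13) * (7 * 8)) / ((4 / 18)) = 3546 / 13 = 272.77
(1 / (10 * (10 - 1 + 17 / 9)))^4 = 6561 / 922368160000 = 0.00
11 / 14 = 0.79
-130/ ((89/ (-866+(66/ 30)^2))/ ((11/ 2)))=3078647/ 445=6918.31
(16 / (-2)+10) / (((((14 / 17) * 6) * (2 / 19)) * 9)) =323 / 756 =0.43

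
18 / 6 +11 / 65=3.17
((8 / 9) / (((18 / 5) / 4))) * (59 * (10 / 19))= 47200 / 1539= 30.67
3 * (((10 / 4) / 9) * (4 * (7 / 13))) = 70 / 39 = 1.79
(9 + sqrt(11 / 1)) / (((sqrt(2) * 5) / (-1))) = sqrt(2) * (-9 - sqrt(11)) / 10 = -1.74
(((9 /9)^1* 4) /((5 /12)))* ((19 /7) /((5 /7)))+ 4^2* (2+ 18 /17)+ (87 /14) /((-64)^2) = 2081853551 /24371200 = 85.42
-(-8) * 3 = 24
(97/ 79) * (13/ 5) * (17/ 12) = 21437/ 4740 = 4.52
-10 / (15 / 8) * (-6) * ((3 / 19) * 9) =45.47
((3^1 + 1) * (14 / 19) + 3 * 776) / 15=44288 / 285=155.40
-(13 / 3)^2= -169 / 9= -18.78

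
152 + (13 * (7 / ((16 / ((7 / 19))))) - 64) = 27389 / 304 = 90.10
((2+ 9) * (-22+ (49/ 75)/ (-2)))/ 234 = -36839/ 35100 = -1.05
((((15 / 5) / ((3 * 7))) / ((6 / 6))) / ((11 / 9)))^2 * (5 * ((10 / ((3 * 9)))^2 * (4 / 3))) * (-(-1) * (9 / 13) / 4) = 500 / 231231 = 0.00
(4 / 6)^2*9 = 4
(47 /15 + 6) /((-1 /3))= -137 /5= -27.40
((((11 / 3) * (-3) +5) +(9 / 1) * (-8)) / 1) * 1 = -78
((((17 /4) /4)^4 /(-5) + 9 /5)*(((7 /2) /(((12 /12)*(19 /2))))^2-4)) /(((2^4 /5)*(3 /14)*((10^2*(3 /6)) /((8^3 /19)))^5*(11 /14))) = -9677193697296384 /19204275642578125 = -0.50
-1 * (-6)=6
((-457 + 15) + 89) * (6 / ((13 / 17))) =-36006 / 13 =-2769.69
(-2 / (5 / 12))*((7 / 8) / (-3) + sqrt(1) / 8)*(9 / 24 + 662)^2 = 350992.51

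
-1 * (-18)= 18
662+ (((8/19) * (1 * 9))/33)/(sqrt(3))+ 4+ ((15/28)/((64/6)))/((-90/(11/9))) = 8 * sqrt(3)/209+ 10741237/16128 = 666.07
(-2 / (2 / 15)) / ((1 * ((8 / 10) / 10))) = -375 / 2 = -187.50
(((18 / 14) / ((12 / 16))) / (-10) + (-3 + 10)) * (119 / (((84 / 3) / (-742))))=-215339 / 10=-21533.90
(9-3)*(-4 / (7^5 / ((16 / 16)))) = -24 / 16807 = -0.00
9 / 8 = 1.12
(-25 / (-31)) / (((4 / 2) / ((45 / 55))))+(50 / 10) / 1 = 3635 / 682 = 5.33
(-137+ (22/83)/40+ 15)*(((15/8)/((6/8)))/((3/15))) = -1012545/664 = -1524.92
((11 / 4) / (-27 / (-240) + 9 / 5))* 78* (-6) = -11440 / 17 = -672.94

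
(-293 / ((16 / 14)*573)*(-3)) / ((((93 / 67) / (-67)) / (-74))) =340656743 / 71052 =4794.47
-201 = -201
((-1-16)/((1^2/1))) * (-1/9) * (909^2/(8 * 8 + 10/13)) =20289789/842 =24097.14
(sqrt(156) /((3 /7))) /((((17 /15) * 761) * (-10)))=-7 * sqrt(39) /12937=-0.00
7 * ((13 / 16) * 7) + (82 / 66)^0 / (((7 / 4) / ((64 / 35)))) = 160161 / 3920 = 40.86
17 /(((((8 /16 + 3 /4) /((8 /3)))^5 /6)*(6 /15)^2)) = 285212672 /10125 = 28169.15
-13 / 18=-0.72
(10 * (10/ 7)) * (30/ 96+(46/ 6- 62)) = -771.73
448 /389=1.15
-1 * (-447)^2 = -199809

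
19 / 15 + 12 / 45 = 23 / 15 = 1.53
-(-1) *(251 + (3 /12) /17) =17069 /68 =251.01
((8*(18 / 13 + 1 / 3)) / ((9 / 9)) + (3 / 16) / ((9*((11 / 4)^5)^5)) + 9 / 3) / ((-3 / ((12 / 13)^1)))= -283002519241307941147957854140 / 54931959132979047075207937257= -5.15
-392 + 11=-381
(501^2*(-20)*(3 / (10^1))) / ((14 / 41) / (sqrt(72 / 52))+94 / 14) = -7496056010646 / 33357535+63536887134*sqrt(26) / 33357535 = -215006.30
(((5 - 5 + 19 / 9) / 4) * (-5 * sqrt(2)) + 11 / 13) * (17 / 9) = 187 / 117 - 1615 * sqrt(2) / 324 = -5.45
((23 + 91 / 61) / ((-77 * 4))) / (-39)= 249 / 122122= 0.00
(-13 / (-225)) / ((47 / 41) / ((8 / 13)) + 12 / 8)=4264 / 248175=0.02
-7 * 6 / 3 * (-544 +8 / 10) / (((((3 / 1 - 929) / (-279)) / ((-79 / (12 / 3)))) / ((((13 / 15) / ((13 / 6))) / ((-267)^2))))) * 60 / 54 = -46560388 / 165034035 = -0.28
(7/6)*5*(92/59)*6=3220/59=54.58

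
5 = 5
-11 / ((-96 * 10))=11 / 960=0.01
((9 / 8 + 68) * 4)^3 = 21139047.12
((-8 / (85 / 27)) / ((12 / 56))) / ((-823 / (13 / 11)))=13104 / 769505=0.02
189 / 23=8.22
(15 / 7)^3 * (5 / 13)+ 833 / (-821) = 10140028 / 3660839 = 2.77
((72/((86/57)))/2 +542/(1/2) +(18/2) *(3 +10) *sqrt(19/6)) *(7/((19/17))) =4641 *sqrt(114)/38 +5668922/817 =8242.71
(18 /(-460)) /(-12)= 0.00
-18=-18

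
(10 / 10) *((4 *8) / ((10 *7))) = 16 / 35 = 0.46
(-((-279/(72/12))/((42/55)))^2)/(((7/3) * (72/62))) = -90117775/65856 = -1368.41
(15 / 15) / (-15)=-1 / 15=-0.07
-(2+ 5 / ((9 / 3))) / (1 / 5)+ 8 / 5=-251 / 15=-16.73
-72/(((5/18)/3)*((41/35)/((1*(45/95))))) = -244944/779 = -314.43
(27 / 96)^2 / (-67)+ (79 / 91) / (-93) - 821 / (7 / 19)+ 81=-1246866491839 / 580629504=-2147.44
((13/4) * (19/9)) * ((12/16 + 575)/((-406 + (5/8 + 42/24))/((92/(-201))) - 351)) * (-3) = -26166686/1172079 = -22.33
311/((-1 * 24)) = -311/24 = -12.96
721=721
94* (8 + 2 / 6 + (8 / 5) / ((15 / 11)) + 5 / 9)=212816 / 225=945.85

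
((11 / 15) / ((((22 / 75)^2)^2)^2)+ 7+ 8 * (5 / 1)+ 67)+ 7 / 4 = 67319387210447 / 4988715776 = 13494.33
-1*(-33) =33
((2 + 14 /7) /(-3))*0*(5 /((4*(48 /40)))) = 0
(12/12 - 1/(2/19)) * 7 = -119/2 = -59.50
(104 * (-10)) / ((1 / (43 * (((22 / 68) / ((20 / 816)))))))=-590304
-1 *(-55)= 55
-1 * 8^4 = -4096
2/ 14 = 0.14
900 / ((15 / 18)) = 1080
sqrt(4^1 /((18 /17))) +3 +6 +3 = sqrt(34) /3 +12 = 13.94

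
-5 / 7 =-0.71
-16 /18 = -0.89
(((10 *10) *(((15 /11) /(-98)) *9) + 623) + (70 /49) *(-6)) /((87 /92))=29847284 /46893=636.50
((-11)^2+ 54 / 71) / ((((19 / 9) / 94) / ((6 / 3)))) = 769860 / 71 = 10843.10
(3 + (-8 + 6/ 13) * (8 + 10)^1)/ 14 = -1725/ 182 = -9.48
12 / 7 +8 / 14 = 16 / 7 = 2.29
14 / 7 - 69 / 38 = 7 / 38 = 0.18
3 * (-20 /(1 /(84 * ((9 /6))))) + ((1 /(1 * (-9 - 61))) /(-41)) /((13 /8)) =-141031796 /18655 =-7560.00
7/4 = 1.75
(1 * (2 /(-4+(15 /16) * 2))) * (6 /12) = -0.47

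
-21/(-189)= 1/9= 0.11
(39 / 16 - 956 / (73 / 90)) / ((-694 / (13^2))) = 232171017 / 810592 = 286.42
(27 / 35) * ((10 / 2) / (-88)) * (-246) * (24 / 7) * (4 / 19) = 79704 / 10241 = 7.78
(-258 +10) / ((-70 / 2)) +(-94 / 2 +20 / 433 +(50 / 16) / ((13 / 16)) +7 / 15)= -21014768 / 591045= -35.56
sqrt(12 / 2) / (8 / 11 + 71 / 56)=616 * sqrt(6) / 1229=1.23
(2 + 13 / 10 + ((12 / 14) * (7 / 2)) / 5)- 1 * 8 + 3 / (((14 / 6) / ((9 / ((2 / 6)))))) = 2143 / 70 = 30.61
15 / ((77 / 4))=60 / 77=0.78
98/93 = 1.05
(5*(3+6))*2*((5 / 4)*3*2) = 675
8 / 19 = 0.42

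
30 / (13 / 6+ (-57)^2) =180 / 19507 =0.01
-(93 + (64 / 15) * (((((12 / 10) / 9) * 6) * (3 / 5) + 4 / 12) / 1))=-108529 / 1125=-96.47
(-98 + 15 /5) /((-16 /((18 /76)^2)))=405 /1216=0.33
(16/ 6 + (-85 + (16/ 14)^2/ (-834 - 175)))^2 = 149135850470161/ 21999712329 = 6778.99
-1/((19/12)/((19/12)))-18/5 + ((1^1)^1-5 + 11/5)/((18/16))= -31/5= -6.20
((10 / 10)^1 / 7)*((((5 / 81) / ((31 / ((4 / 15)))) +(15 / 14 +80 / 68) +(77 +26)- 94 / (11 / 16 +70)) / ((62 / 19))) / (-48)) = -1334545247279 / 14080472917056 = -0.09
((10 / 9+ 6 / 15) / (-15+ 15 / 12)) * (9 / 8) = -34 / 275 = -0.12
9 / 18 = 1 / 2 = 0.50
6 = 6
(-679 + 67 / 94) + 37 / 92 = -2931175 / 4324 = -677.89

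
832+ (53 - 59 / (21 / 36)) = 5487 / 7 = 783.86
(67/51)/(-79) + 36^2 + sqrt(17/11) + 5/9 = sqrt(187)/11 + 15671266/12087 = 1297.78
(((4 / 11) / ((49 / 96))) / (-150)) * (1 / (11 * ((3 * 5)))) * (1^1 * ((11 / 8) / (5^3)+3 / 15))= -1688 / 277921875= -0.00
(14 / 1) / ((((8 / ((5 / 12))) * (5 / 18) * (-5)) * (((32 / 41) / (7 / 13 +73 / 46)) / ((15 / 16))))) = -3282993 / 2449408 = -1.34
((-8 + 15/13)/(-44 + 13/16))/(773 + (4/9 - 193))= 1602/5865899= 0.00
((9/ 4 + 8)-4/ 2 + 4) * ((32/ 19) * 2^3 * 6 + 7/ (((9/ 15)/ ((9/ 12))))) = 333641/ 304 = 1097.50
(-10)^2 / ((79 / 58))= 5800 / 79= 73.42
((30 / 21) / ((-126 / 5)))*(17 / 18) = -425 / 7938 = -0.05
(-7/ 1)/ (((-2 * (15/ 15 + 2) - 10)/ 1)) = 7/ 16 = 0.44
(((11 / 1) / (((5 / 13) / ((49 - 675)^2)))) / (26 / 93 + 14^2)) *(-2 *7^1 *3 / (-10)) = 54721368702 / 228175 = 239821.93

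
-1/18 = -0.06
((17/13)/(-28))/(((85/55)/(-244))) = 671/91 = 7.37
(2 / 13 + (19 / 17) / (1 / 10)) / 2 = 1252 / 221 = 5.67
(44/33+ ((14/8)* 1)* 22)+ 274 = 1883/6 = 313.83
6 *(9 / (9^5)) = 2 / 2187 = 0.00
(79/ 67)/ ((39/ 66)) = 1738/ 871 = 2.00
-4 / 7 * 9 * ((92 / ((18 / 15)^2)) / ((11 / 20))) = -46000 / 77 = -597.40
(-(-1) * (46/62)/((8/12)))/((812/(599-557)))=207/3596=0.06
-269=-269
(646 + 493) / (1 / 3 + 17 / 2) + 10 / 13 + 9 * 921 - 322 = 5578635 / 689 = 8096.71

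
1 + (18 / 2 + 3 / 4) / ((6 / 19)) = 255 / 8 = 31.88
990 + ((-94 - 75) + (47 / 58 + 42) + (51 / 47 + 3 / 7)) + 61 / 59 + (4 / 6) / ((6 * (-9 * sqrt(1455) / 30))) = 975378669 / 1125838 - 2 * sqrt(1455) / 7857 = 866.35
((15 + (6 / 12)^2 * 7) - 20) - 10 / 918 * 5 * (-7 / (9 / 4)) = -3.08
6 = 6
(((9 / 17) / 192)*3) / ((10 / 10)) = 0.01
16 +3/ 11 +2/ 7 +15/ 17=22830/ 1309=17.44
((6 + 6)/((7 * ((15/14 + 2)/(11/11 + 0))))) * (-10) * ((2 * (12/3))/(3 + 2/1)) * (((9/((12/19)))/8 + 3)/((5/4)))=-7344/215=-34.16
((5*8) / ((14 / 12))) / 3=80 / 7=11.43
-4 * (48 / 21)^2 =-1024 / 49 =-20.90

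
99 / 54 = 11 / 6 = 1.83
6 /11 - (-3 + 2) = 17 /11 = 1.55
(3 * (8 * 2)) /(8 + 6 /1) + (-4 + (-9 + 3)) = -46 /7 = -6.57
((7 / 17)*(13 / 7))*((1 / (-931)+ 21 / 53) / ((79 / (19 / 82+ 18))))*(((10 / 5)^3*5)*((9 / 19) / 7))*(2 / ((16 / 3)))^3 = 230208255225 / 23126879359808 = 0.01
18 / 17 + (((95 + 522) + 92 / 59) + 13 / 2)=1255993 / 2006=626.12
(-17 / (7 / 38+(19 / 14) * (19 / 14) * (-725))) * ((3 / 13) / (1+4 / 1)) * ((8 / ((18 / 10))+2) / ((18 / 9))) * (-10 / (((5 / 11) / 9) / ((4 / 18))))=-80781008 / 969557355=-0.08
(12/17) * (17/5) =12/5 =2.40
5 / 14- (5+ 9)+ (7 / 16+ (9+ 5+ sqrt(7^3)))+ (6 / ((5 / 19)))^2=539.15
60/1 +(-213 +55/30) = -907/6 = -151.17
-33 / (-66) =1 / 2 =0.50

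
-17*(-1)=17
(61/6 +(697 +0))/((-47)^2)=4243/13254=0.32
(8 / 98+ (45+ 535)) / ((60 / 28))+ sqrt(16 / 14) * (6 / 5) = 12 * sqrt(14) / 35+ 28424 / 105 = 271.99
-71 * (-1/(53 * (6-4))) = 71/106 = 0.67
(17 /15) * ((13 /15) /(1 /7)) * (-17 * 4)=-105196 /225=-467.54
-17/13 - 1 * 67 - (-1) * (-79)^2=80245/13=6172.69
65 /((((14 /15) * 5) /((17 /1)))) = 3315 /14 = 236.79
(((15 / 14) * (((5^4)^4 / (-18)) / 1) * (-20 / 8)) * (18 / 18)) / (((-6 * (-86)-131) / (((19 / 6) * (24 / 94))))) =14495849609375 / 303996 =47684343.25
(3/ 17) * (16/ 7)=48/ 119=0.40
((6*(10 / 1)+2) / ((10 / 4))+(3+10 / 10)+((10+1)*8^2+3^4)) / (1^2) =4069 / 5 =813.80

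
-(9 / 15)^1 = -3 / 5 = -0.60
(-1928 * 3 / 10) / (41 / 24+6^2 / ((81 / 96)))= -23136 / 1775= -13.03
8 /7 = 1.14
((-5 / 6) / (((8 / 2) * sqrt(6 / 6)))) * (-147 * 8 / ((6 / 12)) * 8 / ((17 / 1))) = 3920 / 17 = 230.59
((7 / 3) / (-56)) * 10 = -5 / 12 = -0.42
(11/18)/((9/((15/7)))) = 55/378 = 0.15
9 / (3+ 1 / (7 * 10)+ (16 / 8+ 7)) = 630 / 841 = 0.75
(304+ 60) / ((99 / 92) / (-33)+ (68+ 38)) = 33488 / 9749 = 3.44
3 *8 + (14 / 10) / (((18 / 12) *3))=1094 / 45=24.31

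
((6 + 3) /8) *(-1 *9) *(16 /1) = -162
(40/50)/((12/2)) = 0.13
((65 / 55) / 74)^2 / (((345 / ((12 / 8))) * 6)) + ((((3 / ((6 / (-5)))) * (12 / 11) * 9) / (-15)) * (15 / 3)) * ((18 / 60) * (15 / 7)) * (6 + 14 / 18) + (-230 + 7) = -1199171058497 / 6400677360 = -187.35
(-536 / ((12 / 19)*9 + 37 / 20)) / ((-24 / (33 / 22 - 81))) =-674690 / 2863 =-235.66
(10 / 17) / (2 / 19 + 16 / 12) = 285 / 697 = 0.41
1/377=0.00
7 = 7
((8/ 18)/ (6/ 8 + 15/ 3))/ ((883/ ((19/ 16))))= 19/ 182781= 0.00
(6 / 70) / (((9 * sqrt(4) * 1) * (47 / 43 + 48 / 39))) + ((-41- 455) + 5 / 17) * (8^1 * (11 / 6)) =-33715743337 / 4637430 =-7270.35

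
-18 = -18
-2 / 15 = -0.13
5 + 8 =13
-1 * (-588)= 588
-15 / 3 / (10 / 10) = -5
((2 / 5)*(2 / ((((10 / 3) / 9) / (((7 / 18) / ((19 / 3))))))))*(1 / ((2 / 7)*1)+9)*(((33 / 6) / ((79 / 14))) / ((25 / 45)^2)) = 5.24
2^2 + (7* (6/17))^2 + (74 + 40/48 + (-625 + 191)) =-605275/1734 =-349.06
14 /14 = 1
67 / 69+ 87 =6070 / 69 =87.97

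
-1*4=-4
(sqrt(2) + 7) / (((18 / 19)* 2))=19* sqrt(2) / 36 + 133 / 36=4.44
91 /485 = 0.19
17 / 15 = 1.13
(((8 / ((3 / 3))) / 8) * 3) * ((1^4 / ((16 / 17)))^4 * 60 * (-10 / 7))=-18792225 / 57344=-327.71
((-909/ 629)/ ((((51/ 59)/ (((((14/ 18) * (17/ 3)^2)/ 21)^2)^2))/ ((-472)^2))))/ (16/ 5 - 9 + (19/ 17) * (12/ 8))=5447532530258410880/ 30145575669579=180707.53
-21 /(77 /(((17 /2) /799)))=-3 /1034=-0.00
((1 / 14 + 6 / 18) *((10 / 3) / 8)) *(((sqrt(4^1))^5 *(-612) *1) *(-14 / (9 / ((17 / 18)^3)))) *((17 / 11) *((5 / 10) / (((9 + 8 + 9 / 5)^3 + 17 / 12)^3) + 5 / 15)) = 43481348936963903331679284460 / 19501295474993280703363071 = 2229.66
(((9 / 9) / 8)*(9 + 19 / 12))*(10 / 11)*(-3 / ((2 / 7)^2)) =-44.20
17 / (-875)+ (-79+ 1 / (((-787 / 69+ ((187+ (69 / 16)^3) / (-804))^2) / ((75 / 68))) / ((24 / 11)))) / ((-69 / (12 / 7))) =20661364287463122661303 / 10603198166346999973375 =1.95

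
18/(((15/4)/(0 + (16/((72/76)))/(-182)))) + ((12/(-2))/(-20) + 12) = 32363/2730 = 11.85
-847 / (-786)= 847 / 786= 1.08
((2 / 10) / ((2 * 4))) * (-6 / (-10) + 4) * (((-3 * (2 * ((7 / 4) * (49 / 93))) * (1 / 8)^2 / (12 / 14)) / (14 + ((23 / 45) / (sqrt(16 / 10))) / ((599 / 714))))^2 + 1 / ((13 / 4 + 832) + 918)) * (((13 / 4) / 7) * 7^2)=4788838123719076417254983901 / 2940700441856250515905917747200 - 62077747158293724039 * sqrt(10) / 20966066176074793354526720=0.00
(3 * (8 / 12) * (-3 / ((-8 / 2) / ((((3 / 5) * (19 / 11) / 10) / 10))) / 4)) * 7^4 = 410571 / 44000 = 9.33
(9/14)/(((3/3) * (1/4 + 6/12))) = 6/7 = 0.86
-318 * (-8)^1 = 2544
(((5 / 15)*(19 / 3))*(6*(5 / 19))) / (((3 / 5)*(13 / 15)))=250 / 39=6.41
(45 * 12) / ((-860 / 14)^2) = 1323 / 9245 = 0.14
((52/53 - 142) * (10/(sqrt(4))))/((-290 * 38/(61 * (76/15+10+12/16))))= 61.73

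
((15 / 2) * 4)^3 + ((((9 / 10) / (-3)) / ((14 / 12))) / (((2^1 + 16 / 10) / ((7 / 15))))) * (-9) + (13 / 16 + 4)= 2160409 / 80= 27005.11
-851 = -851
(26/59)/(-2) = -13/59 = -0.22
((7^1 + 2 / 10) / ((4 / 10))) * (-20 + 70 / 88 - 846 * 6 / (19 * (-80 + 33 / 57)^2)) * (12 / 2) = -5785130943 / 2783099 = -2078.67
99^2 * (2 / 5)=19602 / 5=3920.40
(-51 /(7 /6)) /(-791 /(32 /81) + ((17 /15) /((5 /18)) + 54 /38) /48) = 4651200 /213023881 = 0.02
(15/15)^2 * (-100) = -100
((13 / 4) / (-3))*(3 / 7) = -13 / 28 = -0.46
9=9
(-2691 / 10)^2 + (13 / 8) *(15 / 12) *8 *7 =1813214 / 25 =72528.56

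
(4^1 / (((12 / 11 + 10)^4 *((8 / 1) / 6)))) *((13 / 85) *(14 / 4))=3996993 / 37660687520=0.00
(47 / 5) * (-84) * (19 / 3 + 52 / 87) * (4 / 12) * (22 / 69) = -1939784 / 3335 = -581.64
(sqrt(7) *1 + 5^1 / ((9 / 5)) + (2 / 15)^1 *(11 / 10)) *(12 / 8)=3 *sqrt(7) / 2 + 329 / 75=8.36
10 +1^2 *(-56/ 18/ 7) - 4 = 50/ 9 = 5.56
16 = 16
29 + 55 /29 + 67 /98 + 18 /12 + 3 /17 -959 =-22363181 /24157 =-925.74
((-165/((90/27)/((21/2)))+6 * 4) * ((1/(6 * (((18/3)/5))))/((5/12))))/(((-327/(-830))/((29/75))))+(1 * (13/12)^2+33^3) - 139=932263643/26160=35636.99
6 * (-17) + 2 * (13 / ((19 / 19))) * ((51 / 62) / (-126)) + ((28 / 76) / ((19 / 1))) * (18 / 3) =-47967341 / 470022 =-102.05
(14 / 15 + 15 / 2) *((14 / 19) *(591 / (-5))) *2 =-697774 / 475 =-1469.00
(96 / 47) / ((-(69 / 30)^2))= -9600 / 24863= -0.39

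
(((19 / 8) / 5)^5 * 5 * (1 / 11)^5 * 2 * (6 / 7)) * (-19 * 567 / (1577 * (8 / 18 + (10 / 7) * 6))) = -37906599591 / 38874052321280000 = -0.00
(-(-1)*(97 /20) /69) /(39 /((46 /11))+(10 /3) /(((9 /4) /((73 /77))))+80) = 67221 /86769310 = 0.00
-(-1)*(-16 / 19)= -16 / 19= -0.84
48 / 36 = 4 / 3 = 1.33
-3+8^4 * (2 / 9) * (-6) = -16393 / 3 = -5464.33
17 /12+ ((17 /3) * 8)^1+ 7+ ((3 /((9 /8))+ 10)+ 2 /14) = 5591 /84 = 66.56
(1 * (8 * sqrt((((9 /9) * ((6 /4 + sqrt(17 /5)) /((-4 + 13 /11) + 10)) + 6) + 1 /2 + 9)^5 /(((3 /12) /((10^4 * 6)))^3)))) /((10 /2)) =614400 * sqrt(2370) * (11 * sqrt(85) + 6205)^(5 /2) /493039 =191602190832.97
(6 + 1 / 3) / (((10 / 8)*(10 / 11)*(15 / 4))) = 1672 / 1125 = 1.49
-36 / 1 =-36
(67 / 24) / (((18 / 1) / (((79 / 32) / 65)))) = 5293 / 898560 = 0.01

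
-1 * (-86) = 86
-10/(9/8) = -80/9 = -8.89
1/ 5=0.20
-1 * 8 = -8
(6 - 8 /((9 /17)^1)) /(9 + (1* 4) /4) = -41 /45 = -0.91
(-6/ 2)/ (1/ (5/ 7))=-15/ 7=-2.14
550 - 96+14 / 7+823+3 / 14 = 17909 / 14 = 1279.21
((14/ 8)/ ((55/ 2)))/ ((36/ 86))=301/ 1980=0.15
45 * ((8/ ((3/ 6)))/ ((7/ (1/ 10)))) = 72/ 7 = 10.29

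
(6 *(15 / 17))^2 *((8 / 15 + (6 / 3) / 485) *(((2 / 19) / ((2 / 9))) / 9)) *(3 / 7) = 74520 / 219317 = 0.34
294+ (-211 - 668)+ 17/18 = -10513/18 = -584.06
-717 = -717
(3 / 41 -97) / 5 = -3974 / 205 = -19.39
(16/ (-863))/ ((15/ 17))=-272/ 12945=-0.02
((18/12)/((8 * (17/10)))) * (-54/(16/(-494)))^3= 4449112744635/8704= 511157254.67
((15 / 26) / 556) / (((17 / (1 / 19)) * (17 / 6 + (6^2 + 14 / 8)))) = 45 / 568485814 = 0.00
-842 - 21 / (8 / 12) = -1747 / 2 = -873.50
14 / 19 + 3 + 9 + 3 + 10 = 489 / 19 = 25.74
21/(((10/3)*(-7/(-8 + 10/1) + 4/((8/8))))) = 63/5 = 12.60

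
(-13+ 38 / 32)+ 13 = 1.19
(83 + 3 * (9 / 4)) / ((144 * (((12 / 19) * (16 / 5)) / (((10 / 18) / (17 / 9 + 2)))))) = 34105 / 774144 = 0.04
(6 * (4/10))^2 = 5.76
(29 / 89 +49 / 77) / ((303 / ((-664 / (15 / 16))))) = -3335936 / 1483185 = -2.25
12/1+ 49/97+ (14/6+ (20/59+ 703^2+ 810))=8499241793/17169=495034.18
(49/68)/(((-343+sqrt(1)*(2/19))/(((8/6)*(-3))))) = 931/110755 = 0.01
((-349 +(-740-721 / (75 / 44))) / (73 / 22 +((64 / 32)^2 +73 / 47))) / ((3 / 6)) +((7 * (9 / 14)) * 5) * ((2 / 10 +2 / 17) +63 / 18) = -11928159001 / 46782300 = -254.97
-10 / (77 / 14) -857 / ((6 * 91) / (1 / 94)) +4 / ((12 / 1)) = -282573 / 188188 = -1.50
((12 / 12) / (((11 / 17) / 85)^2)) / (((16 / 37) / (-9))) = -695312325 / 1936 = -359148.93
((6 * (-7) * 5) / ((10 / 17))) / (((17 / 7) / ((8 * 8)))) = -9408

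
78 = 78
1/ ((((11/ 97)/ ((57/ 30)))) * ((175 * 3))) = 1843/ 57750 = 0.03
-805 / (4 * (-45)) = 161 / 36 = 4.47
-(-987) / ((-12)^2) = 329 / 48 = 6.85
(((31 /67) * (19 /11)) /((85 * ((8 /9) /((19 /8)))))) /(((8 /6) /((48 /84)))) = 302157 /28064960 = 0.01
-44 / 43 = -1.02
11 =11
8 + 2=10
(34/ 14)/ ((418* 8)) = 17/ 23408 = 0.00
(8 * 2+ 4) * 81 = 1620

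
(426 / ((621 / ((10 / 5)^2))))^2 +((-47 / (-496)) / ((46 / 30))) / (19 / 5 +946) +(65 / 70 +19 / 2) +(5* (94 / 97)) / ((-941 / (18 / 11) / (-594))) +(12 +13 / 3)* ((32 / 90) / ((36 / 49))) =9953022859426552357 / 322443731960496720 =30.87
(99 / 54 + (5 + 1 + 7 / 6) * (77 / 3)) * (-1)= -1672 / 9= -185.78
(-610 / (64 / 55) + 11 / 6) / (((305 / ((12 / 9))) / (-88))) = 551639 / 2745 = 200.96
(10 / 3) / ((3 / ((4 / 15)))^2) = 32 / 1215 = 0.03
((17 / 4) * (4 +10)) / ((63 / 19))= 323 / 18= 17.94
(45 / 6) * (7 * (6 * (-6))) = -1890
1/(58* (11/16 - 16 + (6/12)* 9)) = -8/5017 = -0.00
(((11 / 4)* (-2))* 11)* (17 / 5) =-2057 / 10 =-205.70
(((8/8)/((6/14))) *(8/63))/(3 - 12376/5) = -40/333747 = -0.00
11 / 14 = 0.79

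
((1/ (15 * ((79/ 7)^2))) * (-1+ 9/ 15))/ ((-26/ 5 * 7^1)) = 7/ 1216995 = 0.00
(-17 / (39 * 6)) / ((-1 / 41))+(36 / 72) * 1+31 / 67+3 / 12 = 131423 / 31356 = 4.19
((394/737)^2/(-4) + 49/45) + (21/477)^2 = 23329916363/22886425815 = 1.02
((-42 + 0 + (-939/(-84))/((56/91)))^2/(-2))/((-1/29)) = 826642709/100352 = 8237.43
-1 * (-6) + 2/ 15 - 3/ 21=629/ 105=5.99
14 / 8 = 1.75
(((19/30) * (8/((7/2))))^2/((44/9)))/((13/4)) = 23104/175175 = 0.13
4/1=4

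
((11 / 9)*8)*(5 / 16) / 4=55 / 72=0.76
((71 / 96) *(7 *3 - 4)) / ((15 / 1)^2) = 1207 / 21600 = 0.06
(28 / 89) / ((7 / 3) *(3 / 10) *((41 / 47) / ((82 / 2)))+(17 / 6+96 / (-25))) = -24675 / 77786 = -0.32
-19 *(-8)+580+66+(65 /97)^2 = 7512607 /9409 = 798.45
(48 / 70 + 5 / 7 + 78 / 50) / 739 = 0.00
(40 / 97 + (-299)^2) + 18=8673683 / 97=89419.41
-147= -147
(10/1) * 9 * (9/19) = 810/19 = 42.63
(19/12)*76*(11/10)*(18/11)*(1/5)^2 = 8.66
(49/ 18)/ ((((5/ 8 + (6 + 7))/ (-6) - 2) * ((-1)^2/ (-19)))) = 7448/ 615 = 12.11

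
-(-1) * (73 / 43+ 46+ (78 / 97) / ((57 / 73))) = 3861607 / 79249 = 48.73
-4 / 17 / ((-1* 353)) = 4 / 6001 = 0.00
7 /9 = 0.78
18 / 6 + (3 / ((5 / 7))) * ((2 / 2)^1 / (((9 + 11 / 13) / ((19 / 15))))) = 11329 / 3200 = 3.54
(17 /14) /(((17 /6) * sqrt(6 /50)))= 5 * sqrt(3) /7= 1.24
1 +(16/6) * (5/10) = 7/3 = 2.33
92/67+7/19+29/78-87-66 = -14982139/99294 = -150.89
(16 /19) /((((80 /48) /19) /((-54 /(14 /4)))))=-148.11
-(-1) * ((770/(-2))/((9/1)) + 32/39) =-4909/117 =-41.96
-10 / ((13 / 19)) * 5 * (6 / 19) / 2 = -150 / 13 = -11.54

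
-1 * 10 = -10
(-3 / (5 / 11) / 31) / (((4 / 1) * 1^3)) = -33 / 620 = -0.05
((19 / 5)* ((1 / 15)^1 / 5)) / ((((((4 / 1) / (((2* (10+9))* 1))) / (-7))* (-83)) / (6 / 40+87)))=17689 / 5000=3.54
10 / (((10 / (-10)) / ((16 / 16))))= -10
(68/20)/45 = 17/225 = 0.08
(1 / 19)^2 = 1 / 361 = 0.00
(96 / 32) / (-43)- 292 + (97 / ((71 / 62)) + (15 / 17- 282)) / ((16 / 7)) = -313897779 / 830416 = -378.00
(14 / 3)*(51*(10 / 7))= 340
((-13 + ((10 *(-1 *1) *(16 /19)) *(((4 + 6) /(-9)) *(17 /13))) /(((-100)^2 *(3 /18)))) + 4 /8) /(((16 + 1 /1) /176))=-40731064 /314925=-129.34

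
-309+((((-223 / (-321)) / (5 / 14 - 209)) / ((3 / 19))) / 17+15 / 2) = -28835392309 / 95639382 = -301.50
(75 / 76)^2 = 5625 / 5776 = 0.97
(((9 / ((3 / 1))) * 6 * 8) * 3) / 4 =108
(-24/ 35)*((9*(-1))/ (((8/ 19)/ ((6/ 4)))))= 1539/ 70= 21.99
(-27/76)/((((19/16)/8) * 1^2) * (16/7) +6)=-378/6745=-0.06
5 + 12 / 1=17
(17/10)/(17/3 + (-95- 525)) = -51/18430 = -0.00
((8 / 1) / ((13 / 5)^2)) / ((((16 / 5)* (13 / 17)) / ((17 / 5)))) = 7225 / 4394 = 1.64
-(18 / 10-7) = 26 / 5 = 5.20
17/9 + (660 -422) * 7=15011/9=1667.89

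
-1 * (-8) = 8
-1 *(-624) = 624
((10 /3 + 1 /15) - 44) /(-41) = 203 /205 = 0.99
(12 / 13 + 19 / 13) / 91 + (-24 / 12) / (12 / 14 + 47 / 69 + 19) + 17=99332931 / 5867680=16.93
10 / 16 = 5 / 8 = 0.62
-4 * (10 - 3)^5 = -67228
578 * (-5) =-2890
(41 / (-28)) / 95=-0.02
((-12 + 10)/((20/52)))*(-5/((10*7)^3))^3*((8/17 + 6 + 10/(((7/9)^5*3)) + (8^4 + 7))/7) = 15307499181/1614170913380620000000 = 0.00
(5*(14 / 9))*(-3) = -70 / 3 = -23.33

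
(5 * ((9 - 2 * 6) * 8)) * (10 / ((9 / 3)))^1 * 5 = -2000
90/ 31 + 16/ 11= 4.36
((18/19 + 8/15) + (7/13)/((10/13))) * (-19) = -41.43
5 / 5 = 1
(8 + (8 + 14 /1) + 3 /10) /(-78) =-101 /260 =-0.39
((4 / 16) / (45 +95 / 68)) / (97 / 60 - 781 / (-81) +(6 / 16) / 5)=11016 / 23170951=0.00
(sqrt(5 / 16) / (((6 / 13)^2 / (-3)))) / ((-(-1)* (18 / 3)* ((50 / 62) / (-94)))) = 246233* sqrt(5) / 3600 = 152.94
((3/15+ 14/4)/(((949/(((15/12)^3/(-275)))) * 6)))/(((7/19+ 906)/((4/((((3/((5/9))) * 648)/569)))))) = -0.00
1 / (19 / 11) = 11 / 19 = 0.58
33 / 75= 11 / 25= 0.44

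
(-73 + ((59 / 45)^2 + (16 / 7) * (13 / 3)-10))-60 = -1862258 / 14175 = -131.38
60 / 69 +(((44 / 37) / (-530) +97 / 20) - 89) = -83.28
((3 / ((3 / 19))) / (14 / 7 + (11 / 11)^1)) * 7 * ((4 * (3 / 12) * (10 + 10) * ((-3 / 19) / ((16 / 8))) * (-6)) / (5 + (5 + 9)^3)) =420 / 2749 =0.15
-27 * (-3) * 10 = 810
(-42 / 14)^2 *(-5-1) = -54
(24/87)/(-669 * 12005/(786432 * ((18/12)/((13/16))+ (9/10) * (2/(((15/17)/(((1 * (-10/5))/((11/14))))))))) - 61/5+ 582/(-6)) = -125451632640/48272279292419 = -0.00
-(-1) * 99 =99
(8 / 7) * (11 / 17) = 88 / 119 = 0.74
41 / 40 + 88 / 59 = 2.52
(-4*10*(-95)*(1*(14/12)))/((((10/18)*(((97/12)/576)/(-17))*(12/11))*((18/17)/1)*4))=-202947360/97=-2092240.82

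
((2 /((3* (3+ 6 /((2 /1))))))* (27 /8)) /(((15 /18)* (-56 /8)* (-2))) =9 /280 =0.03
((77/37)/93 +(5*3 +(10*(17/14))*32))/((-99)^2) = 9721364/236076687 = 0.04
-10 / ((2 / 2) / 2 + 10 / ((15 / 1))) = -60 / 7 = -8.57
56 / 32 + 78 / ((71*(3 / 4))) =913 / 284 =3.21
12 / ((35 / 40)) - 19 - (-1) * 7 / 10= -321 / 70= -4.59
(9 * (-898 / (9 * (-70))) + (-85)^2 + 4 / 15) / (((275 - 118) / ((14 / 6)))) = 152000 / 1413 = 107.57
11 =11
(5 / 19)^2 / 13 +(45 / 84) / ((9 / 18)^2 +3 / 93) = 437674 / 229957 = 1.90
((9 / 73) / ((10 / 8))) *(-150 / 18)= -60 / 73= -0.82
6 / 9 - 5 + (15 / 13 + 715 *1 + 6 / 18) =9258 / 13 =712.15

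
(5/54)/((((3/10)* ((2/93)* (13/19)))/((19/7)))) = 279775/4914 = 56.93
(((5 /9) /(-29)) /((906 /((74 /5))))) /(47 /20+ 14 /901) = -666740 /5039918091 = -0.00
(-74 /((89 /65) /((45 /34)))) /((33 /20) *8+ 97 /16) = -8658000 /2331533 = -3.71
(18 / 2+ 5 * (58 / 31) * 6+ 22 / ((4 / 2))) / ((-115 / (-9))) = 4248 / 713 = 5.96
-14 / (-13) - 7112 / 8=-11543 / 13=-887.92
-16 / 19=-0.84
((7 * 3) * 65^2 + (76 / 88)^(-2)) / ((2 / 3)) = 96090627 / 722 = 133089.51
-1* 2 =-2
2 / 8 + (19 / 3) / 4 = 11 / 6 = 1.83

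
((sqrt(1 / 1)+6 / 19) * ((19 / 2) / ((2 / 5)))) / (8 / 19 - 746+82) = -2375 / 50432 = -0.05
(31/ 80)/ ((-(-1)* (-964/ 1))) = -0.00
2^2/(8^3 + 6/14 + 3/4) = 112/14369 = 0.01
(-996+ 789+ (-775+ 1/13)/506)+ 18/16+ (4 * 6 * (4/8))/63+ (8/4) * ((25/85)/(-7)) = -207.30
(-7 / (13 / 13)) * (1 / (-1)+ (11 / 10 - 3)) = 203 / 10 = 20.30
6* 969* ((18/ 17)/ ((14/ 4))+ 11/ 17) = 38646/ 7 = 5520.86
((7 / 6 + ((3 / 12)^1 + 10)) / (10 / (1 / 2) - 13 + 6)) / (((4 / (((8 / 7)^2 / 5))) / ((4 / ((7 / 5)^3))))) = 54800 / 655473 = 0.08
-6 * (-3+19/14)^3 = 36501/1372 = 26.60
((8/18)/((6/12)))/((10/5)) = 4/9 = 0.44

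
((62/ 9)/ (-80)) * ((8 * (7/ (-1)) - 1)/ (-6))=-589/ 720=-0.82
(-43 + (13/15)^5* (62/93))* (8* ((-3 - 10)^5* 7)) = 2021371141337912/2278125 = 887295974.25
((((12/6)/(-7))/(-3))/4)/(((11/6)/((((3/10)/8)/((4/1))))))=0.00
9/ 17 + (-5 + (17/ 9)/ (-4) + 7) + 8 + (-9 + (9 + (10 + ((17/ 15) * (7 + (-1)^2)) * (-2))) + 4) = 18127/ 3060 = 5.92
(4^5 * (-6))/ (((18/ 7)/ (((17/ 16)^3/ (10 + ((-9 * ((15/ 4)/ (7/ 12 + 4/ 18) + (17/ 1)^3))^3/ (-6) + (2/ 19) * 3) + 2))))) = -15936479881/ 80348789162174919768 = -0.00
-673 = -673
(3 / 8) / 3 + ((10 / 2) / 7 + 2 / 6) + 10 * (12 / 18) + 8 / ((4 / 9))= 1447 / 56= 25.84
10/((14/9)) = 45/7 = 6.43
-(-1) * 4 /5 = 4 /5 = 0.80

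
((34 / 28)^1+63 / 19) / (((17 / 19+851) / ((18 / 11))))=10845 / 1246322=0.01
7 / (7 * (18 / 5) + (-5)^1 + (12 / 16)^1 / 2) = 280 / 823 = 0.34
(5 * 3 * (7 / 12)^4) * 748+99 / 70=78658261 / 60480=1300.57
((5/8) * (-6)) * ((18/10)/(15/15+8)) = -3/4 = -0.75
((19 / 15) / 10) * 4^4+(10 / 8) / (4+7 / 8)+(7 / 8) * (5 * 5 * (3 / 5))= 45.81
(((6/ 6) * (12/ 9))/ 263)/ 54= 2/ 21303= 0.00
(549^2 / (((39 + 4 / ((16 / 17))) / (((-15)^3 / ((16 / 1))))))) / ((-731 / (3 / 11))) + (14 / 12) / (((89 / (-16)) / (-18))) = 273469605117 / 495229108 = 552.21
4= 4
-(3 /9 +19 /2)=-59 /6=-9.83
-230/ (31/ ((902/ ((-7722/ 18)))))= 18860/ 1209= 15.60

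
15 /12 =5 /4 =1.25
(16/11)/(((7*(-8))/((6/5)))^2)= 9/13475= 0.00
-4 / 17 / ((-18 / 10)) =20 / 153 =0.13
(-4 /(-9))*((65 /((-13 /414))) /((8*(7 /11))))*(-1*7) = 1265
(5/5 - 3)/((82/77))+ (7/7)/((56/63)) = -247/328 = -0.75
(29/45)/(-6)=-0.11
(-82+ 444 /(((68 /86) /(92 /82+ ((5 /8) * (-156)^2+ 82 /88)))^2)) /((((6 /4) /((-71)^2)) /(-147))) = -38178726447474702595381463 /470263112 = -81185883972703992.56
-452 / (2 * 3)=-226 / 3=-75.33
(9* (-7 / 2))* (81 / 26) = -5103 / 52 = -98.13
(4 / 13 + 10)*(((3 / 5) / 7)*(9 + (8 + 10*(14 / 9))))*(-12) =-157048 / 455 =-345.16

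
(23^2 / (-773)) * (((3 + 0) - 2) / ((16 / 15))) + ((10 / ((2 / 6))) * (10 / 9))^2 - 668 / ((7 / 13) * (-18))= 1179.39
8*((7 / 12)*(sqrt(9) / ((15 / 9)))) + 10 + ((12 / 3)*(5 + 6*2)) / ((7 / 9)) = 3704 / 35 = 105.83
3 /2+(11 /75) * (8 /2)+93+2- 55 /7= 93691 /1050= 89.23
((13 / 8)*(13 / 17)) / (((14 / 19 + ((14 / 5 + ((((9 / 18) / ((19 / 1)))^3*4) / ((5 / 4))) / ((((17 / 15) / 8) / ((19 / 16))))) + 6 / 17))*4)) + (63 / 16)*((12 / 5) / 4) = 46648219 / 19099680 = 2.44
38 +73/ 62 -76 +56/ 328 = -93169/ 2542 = -36.65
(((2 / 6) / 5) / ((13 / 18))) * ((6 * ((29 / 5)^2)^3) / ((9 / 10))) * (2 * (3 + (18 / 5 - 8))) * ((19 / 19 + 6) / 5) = -466341483664 / 5078125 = -91833.40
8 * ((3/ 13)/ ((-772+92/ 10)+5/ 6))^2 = 64800/ 88308225889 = 0.00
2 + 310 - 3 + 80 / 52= 4037 / 13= 310.54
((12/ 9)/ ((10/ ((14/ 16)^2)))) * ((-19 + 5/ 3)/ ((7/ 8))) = -91/ 45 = -2.02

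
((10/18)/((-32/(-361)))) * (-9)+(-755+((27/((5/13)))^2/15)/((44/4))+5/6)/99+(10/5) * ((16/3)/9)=-817236443/13068000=-62.54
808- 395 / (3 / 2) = 1634 / 3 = 544.67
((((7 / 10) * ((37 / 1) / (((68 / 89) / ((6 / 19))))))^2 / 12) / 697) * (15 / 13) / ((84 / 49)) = 11158320621 / 1210016088320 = 0.01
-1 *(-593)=593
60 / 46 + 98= 2284 / 23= 99.30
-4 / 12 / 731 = -1 / 2193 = -0.00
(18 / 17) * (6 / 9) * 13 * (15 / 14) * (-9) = -10530 / 119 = -88.49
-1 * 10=-10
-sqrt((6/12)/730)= -sqrt(365)/730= -0.03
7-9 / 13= 82 / 13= 6.31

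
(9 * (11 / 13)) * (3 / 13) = 297 / 169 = 1.76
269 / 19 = 14.16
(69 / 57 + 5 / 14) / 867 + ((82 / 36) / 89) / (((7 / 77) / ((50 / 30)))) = 43504726 / 92364111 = 0.47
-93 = -93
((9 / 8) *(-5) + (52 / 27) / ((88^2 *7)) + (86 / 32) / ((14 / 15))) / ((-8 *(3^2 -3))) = 2009179 / 35126784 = 0.06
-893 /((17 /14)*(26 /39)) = -18753 /17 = -1103.12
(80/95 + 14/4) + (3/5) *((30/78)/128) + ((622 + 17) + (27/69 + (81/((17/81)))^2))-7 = 31436008909247/210151552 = 149587.33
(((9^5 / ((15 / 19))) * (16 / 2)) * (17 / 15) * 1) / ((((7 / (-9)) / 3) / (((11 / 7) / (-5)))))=822077.77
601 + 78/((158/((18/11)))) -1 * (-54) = 569897/869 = 655.81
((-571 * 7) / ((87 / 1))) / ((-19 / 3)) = 3997 / 551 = 7.25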